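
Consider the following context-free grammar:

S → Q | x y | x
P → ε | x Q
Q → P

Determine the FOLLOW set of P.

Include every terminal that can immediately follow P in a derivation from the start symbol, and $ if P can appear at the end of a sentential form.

We compute FOLLOW(P) using the standard algorithm.
FOLLOW(S) starts with {$}.
FIRST(P) = {x, ε}
FIRST(Q) = {x, ε}
FIRST(S) = {x, ε}
FOLLOW(P) = {$}
FOLLOW(Q) = {$}
FOLLOW(S) = {$}
Therefore, FOLLOW(P) = {$}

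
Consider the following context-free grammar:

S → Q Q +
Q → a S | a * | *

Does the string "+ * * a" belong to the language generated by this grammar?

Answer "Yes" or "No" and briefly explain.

No - no valid derivation exists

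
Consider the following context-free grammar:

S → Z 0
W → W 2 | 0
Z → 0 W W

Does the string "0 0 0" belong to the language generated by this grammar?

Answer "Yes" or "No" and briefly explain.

No - no valid derivation exists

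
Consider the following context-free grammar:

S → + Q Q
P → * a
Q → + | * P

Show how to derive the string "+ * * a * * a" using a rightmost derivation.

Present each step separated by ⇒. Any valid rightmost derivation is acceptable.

S ⇒ + Q Q ⇒ + Q * P ⇒ + Q * * a ⇒ + * P * * a ⇒ + * * a * * a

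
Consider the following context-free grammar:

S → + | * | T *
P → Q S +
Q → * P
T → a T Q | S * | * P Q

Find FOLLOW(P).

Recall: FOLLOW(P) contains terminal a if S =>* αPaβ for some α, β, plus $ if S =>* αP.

We compute FOLLOW(P) using the standard algorithm.
FOLLOW(S) starts with {$}.
FIRST(P) = {*}
FIRST(Q) = {*}
FIRST(S) = {*, +, a}
FIRST(T) = {*, +, a}
FOLLOW(P) = {*, +, a}
FOLLOW(Q) = {*, +, a}
FOLLOW(S) = {$, *, +}
FOLLOW(T) = {*}
Therefore, FOLLOW(P) = {*, +, a}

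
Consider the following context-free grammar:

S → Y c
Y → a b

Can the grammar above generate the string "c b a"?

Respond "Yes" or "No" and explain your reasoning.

No - no valid derivation exists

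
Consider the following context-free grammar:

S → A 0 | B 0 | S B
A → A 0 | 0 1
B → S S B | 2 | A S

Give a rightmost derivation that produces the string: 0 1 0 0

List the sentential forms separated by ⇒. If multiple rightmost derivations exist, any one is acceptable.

S ⇒ A 0 ⇒ A 0 0 ⇒ 0 1 0 0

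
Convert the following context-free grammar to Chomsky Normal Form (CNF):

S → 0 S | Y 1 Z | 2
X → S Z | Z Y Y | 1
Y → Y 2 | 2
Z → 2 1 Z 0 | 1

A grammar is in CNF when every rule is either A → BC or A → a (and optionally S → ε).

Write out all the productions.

T0 → 0; T1 → 1; S → 2; X → 1; T2 → 2; Y → 2; Z → 1; S → T0 S; S → Y X0; X0 → T1 Z; X → S Z; X → Z X1; X1 → Y Y; Y → Y T2; Z → T2 X2; X2 → T1 X3; X3 → Z T0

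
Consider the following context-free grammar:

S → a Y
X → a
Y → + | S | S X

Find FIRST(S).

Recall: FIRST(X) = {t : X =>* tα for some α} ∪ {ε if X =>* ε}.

We compute FIRST(S) using the standard algorithm.
FIRST(S) = {a}
FIRST(X) = {a}
FIRST(Y) = {+, a}
Therefore, FIRST(S) = {a}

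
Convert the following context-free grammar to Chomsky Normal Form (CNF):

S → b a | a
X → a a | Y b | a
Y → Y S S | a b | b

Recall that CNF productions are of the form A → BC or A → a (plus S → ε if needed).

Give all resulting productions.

TB → b; TA → a; S → a; X → a; Y → b; S → TB TA; X → TA TA; X → Y TB; Y → Y X0; X0 → S S; Y → TA TB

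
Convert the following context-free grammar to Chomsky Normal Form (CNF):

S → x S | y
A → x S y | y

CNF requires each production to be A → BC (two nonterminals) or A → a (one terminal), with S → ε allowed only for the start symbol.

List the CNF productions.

TX → x; S → y; TY → y; A → y; S → TX S; A → TX X0; X0 → S TY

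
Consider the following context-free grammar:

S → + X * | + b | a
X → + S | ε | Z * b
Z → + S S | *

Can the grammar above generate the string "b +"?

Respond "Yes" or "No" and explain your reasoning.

No - no valid derivation exists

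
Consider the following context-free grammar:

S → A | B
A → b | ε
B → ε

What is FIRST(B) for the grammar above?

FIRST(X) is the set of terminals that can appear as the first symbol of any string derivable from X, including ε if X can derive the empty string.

We compute FIRST(B) using the standard algorithm.
FIRST(A) = {b, ε}
FIRST(B) = {ε}
FIRST(S) = {b, ε}
Therefore, FIRST(B) = {ε}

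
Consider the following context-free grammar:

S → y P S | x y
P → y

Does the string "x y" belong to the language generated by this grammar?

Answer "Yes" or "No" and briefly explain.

Yes - a valid derivation exists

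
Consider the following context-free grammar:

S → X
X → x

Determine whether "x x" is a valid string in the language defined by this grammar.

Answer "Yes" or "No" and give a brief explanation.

No - no valid derivation exists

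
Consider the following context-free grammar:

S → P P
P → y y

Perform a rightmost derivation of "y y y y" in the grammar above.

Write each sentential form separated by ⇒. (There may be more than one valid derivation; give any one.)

S ⇒ P P ⇒ P y y ⇒ y y y y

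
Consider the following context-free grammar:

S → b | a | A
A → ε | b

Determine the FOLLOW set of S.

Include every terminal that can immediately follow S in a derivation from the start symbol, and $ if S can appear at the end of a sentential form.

We compute FOLLOW(S) using the standard algorithm.
FOLLOW(S) starts with {$}.
FIRST(A) = {b, ε}
FIRST(S) = {a, b, ε}
FOLLOW(A) = {$}
FOLLOW(S) = {$}
Therefore, FOLLOW(S) = {$}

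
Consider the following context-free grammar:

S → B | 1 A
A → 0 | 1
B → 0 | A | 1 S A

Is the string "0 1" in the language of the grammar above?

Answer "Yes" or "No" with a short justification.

No - no valid derivation exists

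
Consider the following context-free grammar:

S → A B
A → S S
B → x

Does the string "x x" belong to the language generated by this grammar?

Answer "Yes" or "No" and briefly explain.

No - no valid derivation exists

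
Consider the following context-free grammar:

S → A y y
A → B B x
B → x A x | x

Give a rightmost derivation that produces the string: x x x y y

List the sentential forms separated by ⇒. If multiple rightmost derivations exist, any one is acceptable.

S ⇒ A y y ⇒ B B x y y ⇒ B x x y y ⇒ x x x y y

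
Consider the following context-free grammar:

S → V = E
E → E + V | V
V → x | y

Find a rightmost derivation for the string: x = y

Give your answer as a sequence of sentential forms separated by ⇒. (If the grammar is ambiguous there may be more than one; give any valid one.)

S ⇒ V = E ⇒ V = V ⇒ V = y ⇒ x = y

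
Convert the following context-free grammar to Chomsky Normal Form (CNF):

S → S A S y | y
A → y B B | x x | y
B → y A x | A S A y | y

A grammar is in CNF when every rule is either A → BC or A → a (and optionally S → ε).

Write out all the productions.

TY → y; S → y; TX → x; A → y; B → y; S → S X0; X0 → A X1; X1 → S TY; A → TY X2; X2 → B B; A → TX TX; B → TY X3; X3 → A TX; B → A X4; X4 → S X5; X5 → A TY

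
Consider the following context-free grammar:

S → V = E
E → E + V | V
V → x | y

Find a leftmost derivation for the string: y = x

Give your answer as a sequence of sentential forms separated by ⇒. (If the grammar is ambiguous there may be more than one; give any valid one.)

S ⇒ V = E ⇒ y = E ⇒ y = V ⇒ y = x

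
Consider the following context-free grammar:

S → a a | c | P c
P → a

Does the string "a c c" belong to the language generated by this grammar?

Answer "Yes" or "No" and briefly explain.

No - no valid derivation exists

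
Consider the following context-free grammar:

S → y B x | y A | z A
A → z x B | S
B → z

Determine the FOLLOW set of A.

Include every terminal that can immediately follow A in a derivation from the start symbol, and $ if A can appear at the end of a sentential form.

We compute FOLLOW(A) using the standard algorithm.
FOLLOW(S) starts with {$}.
FIRST(A) = {y, z}
FIRST(B) = {z}
FIRST(S) = {y, z}
FOLLOW(A) = {$}
FOLLOW(B) = {$, x}
FOLLOW(S) = {$}
Therefore, FOLLOW(A) = {$}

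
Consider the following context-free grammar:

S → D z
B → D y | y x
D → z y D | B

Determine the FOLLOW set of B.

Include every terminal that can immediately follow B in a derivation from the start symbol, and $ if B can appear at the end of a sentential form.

We compute FOLLOW(B) using the standard algorithm.
FOLLOW(S) starts with {$}.
FIRST(B) = {y, z}
FIRST(D) = {y, z}
FIRST(S) = {y, z}
FOLLOW(B) = {y, z}
FOLLOW(D) = {y, z}
FOLLOW(S) = {$}
Therefore, FOLLOW(B) = {y, z}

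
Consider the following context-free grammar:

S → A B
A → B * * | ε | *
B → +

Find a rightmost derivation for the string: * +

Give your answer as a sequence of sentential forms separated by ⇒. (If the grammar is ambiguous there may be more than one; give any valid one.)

S ⇒ A B ⇒ A + ⇒ * +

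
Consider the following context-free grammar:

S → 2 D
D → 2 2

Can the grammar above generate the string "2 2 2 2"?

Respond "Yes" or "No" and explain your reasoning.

No - no valid derivation exists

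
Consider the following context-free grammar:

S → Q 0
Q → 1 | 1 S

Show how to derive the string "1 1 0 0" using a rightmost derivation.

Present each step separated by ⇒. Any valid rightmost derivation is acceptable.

S ⇒ Q 0 ⇒ 1 S 0 ⇒ 1 Q 0 0 ⇒ 1 1 0 0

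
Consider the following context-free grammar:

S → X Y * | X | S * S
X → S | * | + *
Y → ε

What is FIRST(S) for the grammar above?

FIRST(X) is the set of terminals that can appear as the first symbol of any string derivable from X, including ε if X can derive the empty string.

We compute FIRST(S) using the standard algorithm.
FIRST(S) = {*, +}
FIRST(X) = {*, +}
FIRST(Y) = {ε}
Therefore, FIRST(S) = {*, +}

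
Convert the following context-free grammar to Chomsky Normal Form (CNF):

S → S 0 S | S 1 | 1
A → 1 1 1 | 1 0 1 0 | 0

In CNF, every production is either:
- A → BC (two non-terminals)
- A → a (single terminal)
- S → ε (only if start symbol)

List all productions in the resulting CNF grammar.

T0 → 0; T1 → 1; S → 1; A → 0; S → S X0; X0 → T0 S; S → S T1; A → T1 X1; X1 → T1 T1; A → T1 X2; X2 → T0 X3; X3 → T1 T0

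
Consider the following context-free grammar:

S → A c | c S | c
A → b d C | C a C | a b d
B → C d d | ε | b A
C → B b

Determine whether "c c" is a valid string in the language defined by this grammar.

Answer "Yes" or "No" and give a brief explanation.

Yes - a valid derivation exists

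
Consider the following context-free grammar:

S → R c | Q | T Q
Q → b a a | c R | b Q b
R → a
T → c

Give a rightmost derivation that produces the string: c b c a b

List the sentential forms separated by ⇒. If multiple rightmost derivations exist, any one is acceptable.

S ⇒ T Q ⇒ T b Q b ⇒ T b c R b ⇒ T b c a b ⇒ c b c a b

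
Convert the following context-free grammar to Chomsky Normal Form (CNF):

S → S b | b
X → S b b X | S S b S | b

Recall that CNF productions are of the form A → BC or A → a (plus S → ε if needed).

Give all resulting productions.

TB → b; S → b; X → b; S → S TB; X → S X0; X0 → TB X1; X1 → TB X; X → S X2; X2 → S X3; X3 → TB S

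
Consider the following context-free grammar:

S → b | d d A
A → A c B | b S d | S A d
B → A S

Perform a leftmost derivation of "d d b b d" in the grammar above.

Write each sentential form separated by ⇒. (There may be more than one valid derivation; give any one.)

S ⇒ d d A ⇒ d d b S d ⇒ d d b b d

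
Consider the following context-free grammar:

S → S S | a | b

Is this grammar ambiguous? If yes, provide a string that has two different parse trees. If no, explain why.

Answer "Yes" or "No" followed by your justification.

Yes - the string 'a a b a' has two distinct leftmost derivations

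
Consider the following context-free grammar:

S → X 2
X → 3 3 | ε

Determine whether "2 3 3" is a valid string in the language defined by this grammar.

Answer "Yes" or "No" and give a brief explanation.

No - no valid derivation exists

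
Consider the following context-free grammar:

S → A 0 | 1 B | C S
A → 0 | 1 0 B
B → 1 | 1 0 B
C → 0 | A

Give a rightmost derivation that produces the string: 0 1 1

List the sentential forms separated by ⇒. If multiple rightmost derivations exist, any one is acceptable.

S ⇒ C S ⇒ C 1 B ⇒ C 1 1 ⇒ 0 1 1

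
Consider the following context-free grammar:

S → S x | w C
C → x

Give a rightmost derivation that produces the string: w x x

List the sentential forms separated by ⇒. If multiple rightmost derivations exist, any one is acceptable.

S ⇒ S x ⇒ w C x ⇒ w x x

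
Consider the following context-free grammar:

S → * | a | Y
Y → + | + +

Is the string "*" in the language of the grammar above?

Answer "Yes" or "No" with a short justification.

Yes - a valid derivation exists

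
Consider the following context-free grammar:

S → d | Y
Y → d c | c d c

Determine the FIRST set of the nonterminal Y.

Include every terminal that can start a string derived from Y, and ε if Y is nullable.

We compute FIRST(Y) using the standard algorithm.
FIRST(S) = {c, d}
FIRST(Y) = {c, d}
Therefore, FIRST(Y) = {c, d}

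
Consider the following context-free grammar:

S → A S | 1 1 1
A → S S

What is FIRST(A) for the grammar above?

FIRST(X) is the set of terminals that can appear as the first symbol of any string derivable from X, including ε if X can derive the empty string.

We compute FIRST(A) using the standard algorithm.
FIRST(A) = {1}
FIRST(S) = {1}
Therefore, FIRST(A) = {1}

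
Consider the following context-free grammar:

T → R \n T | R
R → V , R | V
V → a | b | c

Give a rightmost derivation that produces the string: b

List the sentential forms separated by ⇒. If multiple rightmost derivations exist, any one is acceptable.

T ⇒ R ⇒ V ⇒ b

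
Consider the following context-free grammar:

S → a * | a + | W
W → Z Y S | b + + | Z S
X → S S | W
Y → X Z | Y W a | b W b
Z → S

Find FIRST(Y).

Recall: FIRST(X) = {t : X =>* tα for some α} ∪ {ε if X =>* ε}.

We compute FIRST(Y) using the standard algorithm.
FIRST(S) = {a, b}
FIRST(W) = {a, b}
FIRST(X) = {a, b}
FIRST(Y) = {a, b}
FIRST(Z) = {a, b}
Therefore, FIRST(Y) = {a, b}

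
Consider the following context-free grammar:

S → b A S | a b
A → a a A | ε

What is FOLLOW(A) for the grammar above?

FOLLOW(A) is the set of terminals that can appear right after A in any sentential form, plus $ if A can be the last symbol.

We compute FOLLOW(A) using the standard algorithm.
FOLLOW(S) starts with {$}.
FIRST(A) = {a, ε}
FIRST(S) = {a, b}
FOLLOW(A) = {a, b}
FOLLOW(S) = {$}
Therefore, FOLLOW(A) = {a, b}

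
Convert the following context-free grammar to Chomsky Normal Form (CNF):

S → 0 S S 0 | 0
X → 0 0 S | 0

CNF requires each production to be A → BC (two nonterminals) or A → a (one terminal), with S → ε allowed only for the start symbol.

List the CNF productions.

T0 → 0; S → 0; X → 0; S → T0 X0; X0 → S X1; X1 → S T0; X → T0 X2; X2 → T0 S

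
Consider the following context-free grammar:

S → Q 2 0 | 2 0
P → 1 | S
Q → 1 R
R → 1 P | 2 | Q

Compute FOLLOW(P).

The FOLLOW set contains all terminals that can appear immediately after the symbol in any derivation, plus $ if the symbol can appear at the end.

We compute FOLLOW(P) using the standard algorithm.
FOLLOW(S) starts with {$}.
FIRST(P) = {1, 2}
FIRST(Q) = {1}
FIRST(R) = {1, 2}
FIRST(S) = {1, 2}
FOLLOW(P) = {2}
FOLLOW(Q) = {2}
FOLLOW(R) = {2}
FOLLOW(S) = {$, 2}
Therefore, FOLLOW(P) = {2}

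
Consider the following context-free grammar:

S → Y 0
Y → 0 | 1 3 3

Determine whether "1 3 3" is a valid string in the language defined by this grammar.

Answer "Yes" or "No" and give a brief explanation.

No - no valid derivation exists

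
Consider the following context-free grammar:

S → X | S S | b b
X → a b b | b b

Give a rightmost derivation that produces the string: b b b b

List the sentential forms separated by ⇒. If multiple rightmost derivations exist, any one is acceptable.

S ⇒ S S ⇒ S b b ⇒ b b b b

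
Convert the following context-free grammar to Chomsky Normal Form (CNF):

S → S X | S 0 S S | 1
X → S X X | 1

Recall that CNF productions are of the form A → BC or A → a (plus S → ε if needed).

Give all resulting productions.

T0 → 0; S → 1; X → 1; S → S X; S → S X0; X0 → T0 X1; X1 → S S; X → S X2; X2 → X X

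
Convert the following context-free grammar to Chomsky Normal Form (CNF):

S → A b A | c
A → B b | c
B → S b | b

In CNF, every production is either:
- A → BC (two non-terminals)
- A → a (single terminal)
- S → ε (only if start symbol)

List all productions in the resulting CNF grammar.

TB → b; S → c; A → c; B → b; S → A X0; X0 → TB A; A → B TB; B → S TB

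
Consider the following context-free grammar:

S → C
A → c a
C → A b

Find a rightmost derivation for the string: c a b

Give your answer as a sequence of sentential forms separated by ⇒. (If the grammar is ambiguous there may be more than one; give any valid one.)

S ⇒ C ⇒ A b ⇒ c a b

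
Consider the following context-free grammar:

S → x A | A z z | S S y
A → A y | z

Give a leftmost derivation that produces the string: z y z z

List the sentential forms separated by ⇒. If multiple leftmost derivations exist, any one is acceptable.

S ⇒ A z z ⇒ A y z z ⇒ z y z z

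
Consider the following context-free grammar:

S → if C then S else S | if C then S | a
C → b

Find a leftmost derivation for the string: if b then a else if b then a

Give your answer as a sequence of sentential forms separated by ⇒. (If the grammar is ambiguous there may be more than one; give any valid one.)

S ⇒ if C then S else S ⇒ if b then S else S ⇒ if b then a else S ⇒ if b then a else if C then S ⇒ if b then a else if b then S ⇒ if b then a else if b then a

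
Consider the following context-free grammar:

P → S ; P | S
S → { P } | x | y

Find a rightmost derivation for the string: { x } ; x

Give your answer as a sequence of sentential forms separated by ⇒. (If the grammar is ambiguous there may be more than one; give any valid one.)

P ⇒ S ; P ⇒ S ; S ⇒ S ; x ⇒ { P } ; x ⇒ { S } ; x ⇒ { x } ; x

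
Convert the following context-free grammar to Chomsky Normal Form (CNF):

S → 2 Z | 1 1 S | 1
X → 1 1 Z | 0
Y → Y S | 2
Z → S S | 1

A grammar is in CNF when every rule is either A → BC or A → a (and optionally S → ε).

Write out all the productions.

T2 → 2; T1 → 1; S → 1; X → 0; Y → 2; Z → 1; S → T2 Z; S → T1 X0; X0 → T1 S; X → T1 X1; X1 → T1 Z; Y → Y S; Z → S S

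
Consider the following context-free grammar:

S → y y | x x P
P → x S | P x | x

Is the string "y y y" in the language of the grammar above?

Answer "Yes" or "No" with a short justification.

No - no valid derivation exists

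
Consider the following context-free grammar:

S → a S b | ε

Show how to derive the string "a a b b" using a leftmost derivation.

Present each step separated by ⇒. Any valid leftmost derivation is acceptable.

S ⇒ a S b ⇒ a a S b b ⇒ a a b b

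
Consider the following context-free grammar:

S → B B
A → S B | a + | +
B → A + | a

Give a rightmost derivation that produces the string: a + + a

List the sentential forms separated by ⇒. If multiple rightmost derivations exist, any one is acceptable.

S ⇒ B B ⇒ B a ⇒ A + a ⇒ a + + a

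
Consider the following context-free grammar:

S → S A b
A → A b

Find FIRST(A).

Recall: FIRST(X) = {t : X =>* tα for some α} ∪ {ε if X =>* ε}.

We compute FIRST(A) using the standard algorithm.
FIRST(A) = {}
FIRST(S) = {}
Therefore, FIRST(A) = {}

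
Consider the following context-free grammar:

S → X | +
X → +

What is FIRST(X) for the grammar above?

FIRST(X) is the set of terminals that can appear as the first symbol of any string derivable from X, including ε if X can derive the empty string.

We compute FIRST(X) using the standard algorithm.
FIRST(S) = {+}
FIRST(X) = {+}
Therefore, FIRST(X) = {+}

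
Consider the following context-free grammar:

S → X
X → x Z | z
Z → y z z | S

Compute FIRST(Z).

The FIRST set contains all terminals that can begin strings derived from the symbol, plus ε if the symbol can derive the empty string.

We compute FIRST(Z) using the standard algorithm.
FIRST(S) = {x, z}
FIRST(X) = {x, z}
FIRST(Z) = {x, y, z}
Therefore, FIRST(Z) = {x, y, z}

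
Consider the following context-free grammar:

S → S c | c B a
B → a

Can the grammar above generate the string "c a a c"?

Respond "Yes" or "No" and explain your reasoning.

Yes - a valid derivation exists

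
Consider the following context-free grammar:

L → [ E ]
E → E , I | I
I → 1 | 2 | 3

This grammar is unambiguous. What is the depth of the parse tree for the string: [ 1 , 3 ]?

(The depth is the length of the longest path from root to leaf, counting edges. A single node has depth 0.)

4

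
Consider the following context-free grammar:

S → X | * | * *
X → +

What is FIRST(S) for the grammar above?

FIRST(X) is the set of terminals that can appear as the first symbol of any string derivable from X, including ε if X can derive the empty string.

We compute FIRST(S) using the standard algorithm.
FIRST(S) = {*, +}
FIRST(X) = {+}
Therefore, FIRST(S) = {*, +}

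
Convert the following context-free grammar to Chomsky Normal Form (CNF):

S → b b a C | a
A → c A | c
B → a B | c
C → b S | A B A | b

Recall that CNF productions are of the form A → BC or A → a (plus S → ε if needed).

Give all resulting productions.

TB → b; TA → a; S → a; TC → c; A → c; B → c; C → b; S → TB X0; X0 → TB X1; X1 → TA C; A → TC A; B → TA B; C → TB S; C → A X2; X2 → B A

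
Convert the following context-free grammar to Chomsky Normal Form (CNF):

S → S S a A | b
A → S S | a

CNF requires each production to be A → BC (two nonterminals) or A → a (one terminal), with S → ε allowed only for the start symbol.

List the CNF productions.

TA → a; S → b; A → a; S → S X0; X0 → S X1; X1 → TA A; A → S S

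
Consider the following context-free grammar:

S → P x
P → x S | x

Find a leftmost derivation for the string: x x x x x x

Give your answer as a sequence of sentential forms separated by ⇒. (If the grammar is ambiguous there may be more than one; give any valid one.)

S ⇒ P x ⇒ x S x ⇒ x P x x ⇒ x x S x x ⇒ x x P x x x ⇒ x x x x x x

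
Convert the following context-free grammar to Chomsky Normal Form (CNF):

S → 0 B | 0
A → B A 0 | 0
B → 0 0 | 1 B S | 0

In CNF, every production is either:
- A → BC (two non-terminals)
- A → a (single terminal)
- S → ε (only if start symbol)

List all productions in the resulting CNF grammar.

T0 → 0; S → 0; A → 0; T1 → 1; B → 0; S → T0 B; A → B X0; X0 → A T0; B → T0 T0; B → T1 X1; X1 → B S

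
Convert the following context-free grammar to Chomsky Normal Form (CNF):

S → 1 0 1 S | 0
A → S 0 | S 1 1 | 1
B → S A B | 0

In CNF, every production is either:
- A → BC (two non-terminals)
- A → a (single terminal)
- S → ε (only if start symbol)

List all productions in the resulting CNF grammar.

T1 → 1; T0 → 0; S → 0; A → 1; B → 0; S → T1 X0; X0 → T0 X1; X1 → T1 S; A → S T0; A → S X2; X2 → T1 T1; B → S X3; X3 → A B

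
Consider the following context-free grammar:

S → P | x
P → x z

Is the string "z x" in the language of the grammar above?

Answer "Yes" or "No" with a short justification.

No - no valid derivation exists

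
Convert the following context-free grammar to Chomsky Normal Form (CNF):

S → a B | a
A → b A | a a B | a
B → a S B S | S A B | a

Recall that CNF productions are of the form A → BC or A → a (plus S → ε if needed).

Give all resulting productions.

TA → a; S → a; TB → b; A → a; B → a; S → TA B; A → TB A; A → TA X0; X0 → TA B; B → TA X1; X1 → S X2; X2 → B S; B → S X3; X3 → A B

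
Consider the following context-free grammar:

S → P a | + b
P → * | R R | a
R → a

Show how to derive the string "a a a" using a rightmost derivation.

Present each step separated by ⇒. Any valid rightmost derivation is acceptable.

S ⇒ P a ⇒ R R a ⇒ R a a ⇒ a a a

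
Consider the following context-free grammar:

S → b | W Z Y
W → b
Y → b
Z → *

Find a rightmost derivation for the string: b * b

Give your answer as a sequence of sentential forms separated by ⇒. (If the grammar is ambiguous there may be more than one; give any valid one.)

S ⇒ W Z Y ⇒ W Z b ⇒ W * b ⇒ b * b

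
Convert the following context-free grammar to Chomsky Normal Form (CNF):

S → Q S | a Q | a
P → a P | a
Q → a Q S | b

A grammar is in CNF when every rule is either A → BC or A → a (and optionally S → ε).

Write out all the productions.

TA → a; S → a; P → a; Q → b; S → Q S; S → TA Q; P → TA P; Q → TA X0; X0 → Q S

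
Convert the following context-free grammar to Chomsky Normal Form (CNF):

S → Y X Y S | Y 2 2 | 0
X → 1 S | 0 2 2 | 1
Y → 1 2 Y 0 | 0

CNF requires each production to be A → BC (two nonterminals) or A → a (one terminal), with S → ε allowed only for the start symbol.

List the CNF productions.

T2 → 2; S → 0; T1 → 1; T0 → 0; X → 1; Y → 0; S → Y X0; X0 → X X1; X1 → Y S; S → Y X2; X2 → T2 T2; X → T1 S; X → T0 X3; X3 → T2 T2; Y → T1 X4; X4 → T2 X5; X5 → Y T0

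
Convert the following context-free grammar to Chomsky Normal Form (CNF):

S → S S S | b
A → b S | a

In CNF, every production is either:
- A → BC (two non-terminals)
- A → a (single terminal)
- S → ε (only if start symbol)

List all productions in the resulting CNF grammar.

S → b; TB → b; A → a; S → S X0; X0 → S S; A → TB S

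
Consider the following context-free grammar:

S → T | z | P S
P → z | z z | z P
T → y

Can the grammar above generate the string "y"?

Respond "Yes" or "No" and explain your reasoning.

Yes - a valid derivation exists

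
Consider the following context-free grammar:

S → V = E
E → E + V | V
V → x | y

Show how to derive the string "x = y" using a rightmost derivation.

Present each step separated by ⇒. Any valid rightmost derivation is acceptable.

S ⇒ V = E ⇒ V = V ⇒ V = y ⇒ x = y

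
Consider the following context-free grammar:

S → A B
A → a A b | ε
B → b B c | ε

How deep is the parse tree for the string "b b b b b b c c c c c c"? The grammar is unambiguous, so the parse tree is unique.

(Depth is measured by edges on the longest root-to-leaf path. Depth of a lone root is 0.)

8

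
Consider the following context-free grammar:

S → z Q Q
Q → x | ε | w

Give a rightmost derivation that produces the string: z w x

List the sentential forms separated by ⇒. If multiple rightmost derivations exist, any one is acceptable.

S ⇒ z Q Q ⇒ z Q x ⇒ z w x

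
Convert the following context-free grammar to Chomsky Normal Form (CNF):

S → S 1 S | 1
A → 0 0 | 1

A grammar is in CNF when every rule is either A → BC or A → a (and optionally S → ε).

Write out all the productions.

T1 → 1; S → 1; T0 → 0; A → 1; S → S X0; X0 → T1 S; A → T0 T0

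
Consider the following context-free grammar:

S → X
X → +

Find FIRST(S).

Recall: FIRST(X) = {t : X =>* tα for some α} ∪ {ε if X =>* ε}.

We compute FIRST(S) using the standard algorithm.
FIRST(S) = {+}
FIRST(X) = {+}
Therefore, FIRST(S) = {+}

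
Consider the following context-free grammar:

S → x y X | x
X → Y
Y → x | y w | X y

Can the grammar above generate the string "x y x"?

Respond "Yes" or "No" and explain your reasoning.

Yes - a valid derivation exists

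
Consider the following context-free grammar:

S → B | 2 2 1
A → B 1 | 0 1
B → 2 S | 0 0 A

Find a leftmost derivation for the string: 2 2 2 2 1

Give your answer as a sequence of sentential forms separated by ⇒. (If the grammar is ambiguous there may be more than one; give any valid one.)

S ⇒ B ⇒ 2 S ⇒ 2 B ⇒ 2 2 S ⇒ 2 2 2 2 1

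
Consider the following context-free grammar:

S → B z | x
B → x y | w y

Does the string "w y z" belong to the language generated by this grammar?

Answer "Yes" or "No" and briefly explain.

Yes - a valid derivation exists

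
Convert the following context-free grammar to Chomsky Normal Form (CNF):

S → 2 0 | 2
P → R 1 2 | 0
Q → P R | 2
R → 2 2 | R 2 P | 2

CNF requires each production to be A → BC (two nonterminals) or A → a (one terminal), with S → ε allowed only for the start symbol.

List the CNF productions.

T2 → 2; T0 → 0; S → 2; T1 → 1; P → 0; Q → 2; R → 2; S → T2 T0; P → R X0; X0 → T1 T2; Q → P R; R → T2 T2; R → R X1; X1 → T2 P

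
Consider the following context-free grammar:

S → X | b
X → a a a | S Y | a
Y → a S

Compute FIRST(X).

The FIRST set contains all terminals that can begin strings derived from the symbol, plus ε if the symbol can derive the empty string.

We compute FIRST(X) using the standard algorithm.
FIRST(S) = {a, b}
FIRST(X) = {a, b}
FIRST(Y) = {a}
Therefore, FIRST(X) = {a, b}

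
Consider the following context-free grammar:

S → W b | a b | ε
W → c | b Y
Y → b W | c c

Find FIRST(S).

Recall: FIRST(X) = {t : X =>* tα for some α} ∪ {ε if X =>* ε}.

We compute FIRST(S) using the standard algorithm.
FIRST(S) = {a, b, c, ε}
FIRST(W) = {b, c}
FIRST(Y) = {b, c}
Therefore, FIRST(S) = {a, b, c, ε}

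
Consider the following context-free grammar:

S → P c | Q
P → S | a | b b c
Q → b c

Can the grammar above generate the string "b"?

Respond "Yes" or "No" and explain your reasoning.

No - no valid derivation exists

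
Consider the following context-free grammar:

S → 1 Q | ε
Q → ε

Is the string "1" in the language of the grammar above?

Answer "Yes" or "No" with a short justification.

Yes - a valid derivation exists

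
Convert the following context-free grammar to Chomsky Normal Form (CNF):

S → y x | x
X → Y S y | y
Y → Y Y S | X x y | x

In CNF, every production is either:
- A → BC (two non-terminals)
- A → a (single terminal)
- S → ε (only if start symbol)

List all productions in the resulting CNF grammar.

TY → y; TX → x; S → x; X → y; Y → x; S → TY TX; X → Y X0; X0 → S TY; Y → Y X1; X1 → Y S; Y → X X2; X2 → TX TY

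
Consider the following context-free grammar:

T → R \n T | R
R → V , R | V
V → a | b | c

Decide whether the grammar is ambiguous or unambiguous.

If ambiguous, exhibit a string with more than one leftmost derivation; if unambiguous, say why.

Unambiguous - every string in the language has a unique leftmost derivation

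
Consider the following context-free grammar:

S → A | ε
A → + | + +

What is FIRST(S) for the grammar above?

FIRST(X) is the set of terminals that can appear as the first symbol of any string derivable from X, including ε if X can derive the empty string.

We compute FIRST(S) using the standard algorithm.
FIRST(A) = {+}
FIRST(S) = {+, ε}
Therefore, FIRST(S) = {+, ε}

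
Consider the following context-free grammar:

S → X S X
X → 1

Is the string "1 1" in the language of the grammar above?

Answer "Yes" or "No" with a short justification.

No - no valid derivation exists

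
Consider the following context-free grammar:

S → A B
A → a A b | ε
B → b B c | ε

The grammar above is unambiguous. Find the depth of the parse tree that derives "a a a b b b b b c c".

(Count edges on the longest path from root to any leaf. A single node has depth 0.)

5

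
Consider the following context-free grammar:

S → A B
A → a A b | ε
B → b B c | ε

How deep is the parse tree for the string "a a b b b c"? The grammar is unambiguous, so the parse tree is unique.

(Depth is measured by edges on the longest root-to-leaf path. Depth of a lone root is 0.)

4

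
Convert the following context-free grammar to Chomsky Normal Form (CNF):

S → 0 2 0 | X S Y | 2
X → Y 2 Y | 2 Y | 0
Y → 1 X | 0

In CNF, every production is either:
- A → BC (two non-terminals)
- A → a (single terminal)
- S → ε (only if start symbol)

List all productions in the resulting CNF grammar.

T0 → 0; T2 → 2; S → 2; X → 0; T1 → 1; Y → 0; S → T0 X0; X0 → T2 T0; S → X X1; X1 → S Y; X → Y X2; X2 → T2 Y; X → T2 Y; Y → T1 X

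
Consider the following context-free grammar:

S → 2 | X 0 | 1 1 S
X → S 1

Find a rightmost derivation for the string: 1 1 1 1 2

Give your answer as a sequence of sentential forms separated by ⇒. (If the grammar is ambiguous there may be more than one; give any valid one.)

S ⇒ 1 1 S ⇒ 1 1 1 1 S ⇒ 1 1 1 1 2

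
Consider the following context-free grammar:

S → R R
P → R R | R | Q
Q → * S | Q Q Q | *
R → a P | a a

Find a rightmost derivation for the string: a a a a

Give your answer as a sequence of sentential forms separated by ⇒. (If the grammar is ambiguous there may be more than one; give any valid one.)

S ⇒ R R ⇒ R a a ⇒ a a a a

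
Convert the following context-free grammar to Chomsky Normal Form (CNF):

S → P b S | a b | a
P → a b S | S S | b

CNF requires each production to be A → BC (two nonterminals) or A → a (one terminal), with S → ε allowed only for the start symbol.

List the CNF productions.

TB → b; TA → a; S → a; P → b; S → P X0; X0 → TB S; S → TA TB; P → TA X1; X1 → TB S; P → S S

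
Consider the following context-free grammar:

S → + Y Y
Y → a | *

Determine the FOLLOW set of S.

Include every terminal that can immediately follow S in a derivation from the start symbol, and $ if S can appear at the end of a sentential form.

We compute FOLLOW(S) using the standard algorithm.
FOLLOW(S) starts with {$}.
FIRST(S) = {+}
FIRST(Y) = {*, a}
FOLLOW(S) = {$}
FOLLOW(Y) = {$, *, a}
Therefore, FOLLOW(S) = {$}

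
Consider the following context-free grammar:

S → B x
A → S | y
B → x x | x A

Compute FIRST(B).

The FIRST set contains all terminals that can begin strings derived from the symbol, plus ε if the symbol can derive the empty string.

We compute FIRST(B) using the standard algorithm.
FIRST(A) = {x, y}
FIRST(B) = {x}
FIRST(S) = {x}
Therefore, FIRST(B) = {x}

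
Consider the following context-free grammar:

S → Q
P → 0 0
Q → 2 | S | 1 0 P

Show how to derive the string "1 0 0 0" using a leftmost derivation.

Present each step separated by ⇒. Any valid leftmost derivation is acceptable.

S ⇒ Q ⇒ S ⇒ Q ⇒ 1 0 P ⇒ 1 0 0 0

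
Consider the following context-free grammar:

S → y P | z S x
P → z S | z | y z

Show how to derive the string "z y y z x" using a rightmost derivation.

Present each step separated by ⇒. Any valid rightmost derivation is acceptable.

S ⇒ z S x ⇒ z y P x ⇒ z y y z x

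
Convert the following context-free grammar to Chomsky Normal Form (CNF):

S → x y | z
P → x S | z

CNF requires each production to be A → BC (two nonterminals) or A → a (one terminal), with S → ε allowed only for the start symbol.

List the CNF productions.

TX → x; TY → y; S → z; P → z; S → TX TY; P → TX S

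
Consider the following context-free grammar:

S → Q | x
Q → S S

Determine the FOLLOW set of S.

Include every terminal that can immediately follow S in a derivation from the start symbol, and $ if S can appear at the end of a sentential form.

We compute FOLLOW(S) using the standard algorithm.
FOLLOW(S) starts with {$}.
FIRST(Q) = {x}
FIRST(S) = {x}
FOLLOW(Q) = {$, x}
FOLLOW(S) = {$, x}
Therefore, FOLLOW(S) = {$, x}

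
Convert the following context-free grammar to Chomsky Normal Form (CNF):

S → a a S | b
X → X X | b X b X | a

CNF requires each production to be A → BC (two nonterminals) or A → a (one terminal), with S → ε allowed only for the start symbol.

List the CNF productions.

TA → a; S → b; TB → b; X → a; S → TA X0; X0 → TA S; X → X X; X → TB X1; X1 → X X2; X2 → TB X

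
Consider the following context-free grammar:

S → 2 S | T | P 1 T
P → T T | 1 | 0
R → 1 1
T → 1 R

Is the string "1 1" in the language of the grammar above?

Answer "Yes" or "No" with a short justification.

No - no valid derivation exists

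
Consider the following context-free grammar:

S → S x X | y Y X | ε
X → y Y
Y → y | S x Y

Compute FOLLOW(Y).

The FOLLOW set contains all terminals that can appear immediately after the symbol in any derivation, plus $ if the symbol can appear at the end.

We compute FOLLOW(Y) using the standard algorithm.
FOLLOW(S) starts with {$}.
FIRST(S) = {x, y, ε}
FIRST(X) = {y}
FIRST(Y) = {x, y}
FOLLOW(S) = {$, x}
FOLLOW(X) = {$, x}
FOLLOW(Y) = {$, x, y}
Therefore, FOLLOW(Y) = {$, x, y}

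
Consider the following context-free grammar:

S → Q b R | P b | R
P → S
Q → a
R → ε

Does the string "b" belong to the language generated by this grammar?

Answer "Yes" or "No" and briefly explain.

Yes - a valid derivation exists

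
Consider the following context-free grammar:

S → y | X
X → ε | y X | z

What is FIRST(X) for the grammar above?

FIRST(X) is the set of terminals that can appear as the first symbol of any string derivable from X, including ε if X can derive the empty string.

We compute FIRST(X) using the standard algorithm.
FIRST(S) = {y, z, ε}
FIRST(X) = {y, z, ε}
Therefore, FIRST(X) = {y, z, ε}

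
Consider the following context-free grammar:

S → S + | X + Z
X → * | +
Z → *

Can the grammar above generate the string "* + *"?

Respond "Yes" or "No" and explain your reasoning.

Yes - a valid derivation exists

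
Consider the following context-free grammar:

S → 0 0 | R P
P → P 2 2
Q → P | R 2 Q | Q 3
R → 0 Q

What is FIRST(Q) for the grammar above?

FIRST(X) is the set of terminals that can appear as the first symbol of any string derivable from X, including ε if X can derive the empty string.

We compute FIRST(Q) using the standard algorithm.
FIRST(P) = {}
FIRST(Q) = {0}
FIRST(R) = {0}
FIRST(S) = {0}
Therefore, FIRST(Q) = {0}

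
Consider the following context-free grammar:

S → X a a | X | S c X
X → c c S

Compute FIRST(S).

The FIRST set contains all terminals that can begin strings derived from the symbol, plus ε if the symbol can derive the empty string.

We compute FIRST(S) using the standard algorithm.
FIRST(S) = {c}
FIRST(X) = {c}
Therefore, FIRST(S) = {c}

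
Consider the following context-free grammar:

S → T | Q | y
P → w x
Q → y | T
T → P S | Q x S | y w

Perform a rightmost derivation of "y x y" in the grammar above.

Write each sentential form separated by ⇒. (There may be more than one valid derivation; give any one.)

S ⇒ T ⇒ Q x S ⇒ Q x y ⇒ y x y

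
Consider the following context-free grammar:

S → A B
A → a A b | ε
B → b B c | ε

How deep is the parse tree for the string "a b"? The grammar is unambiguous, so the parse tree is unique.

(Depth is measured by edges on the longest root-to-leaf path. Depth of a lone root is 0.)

3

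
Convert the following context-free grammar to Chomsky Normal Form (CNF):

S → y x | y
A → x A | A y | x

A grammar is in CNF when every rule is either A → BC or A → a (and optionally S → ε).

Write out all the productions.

TY → y; TX → x; S → y; A → x; S → TY TX; A → TX A; A → A TY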